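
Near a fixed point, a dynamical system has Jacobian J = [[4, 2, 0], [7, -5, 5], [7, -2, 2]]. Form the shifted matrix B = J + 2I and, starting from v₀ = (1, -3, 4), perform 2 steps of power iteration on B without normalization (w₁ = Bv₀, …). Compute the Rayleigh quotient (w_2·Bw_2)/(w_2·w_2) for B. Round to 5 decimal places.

B = J + 2I has rows (6, 2, 0); (7, -3, 5); (7, -2, 4)
w1 = Bv₀ = (0, 36, 29)
w2 = Bw1 = (72, 37, 44)
Bw2 = (506, 613, 606)
w2·Bw2 = 85777; w2·w2 = 8489; μ ≈ 85777/8489 = 10.10449

μ ≈ 10.10449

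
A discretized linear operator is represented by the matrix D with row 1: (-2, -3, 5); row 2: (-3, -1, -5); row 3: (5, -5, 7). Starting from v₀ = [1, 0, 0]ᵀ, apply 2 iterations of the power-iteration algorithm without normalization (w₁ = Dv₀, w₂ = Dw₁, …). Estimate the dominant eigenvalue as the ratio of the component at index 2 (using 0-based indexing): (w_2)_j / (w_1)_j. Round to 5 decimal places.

w1 = Dv₀ = ((-2)·1 + (-3)·0 + 5·0; (-3)·1 + (-1)·0 + (-5)·0; 5·1 + (-5)·0 + 7·0) = (-2, -3, 5)
w2 = Dw1 = ((-2)·(-2) + (-3)·(-3) + 5·5; (-3)·(-2) + (-1)·(-3) + (-5)·5; 5·(-2) + (-5)·(-3) + 7·5) = (38, -16, 40)
Ratio at component: 40 / 5 = 8.00000

λ ≈ 8.00000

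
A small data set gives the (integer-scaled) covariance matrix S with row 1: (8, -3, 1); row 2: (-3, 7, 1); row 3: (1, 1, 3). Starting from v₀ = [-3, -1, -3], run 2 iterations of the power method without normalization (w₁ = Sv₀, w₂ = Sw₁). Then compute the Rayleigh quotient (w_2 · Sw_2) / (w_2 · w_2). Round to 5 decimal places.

w1 = Sv₀ = (8·(-3) + (-3)·(-1) + 1·(-3); (-3)·(-3) + 7·(-1) + 1·(-3); 1·(-3) + 1·(-1) + 3·(-3)) = (-24, -1, -13)
w2 = Sw1 = (8·(-24) + (-3)·(-1) + 1·(-13); (-3)·(-24) + 7·(-1) + 1·(-13); 1·(-24) + 1·(-1) + 3·(-13)) = (-202, 52, -64)
Sw2 = (-1836, 906, -342)
w2·Sw2 = (-202)·(-1836) + 52·906 + (-64)·(-342) = 439872; w2·w2 = (-202)·(-202) + 52·52 + (-64)·(-64) = 47604
λ ≈ 439872/47604 = 9.24023

λ ≈ 9.24023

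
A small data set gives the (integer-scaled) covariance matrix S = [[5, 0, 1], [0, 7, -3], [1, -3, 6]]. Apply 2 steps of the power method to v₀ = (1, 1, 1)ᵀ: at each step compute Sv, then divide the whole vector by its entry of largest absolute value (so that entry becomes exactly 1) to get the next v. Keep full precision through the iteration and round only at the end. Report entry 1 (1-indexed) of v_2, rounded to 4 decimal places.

Sv0 = (6.00000, 4.00000, 4.00000); divide by 6.00000 → v1 = (1.00000, 0.66667, 0.66667)
Sv1 = (5.66667, 2.66667, 3.00000); divide by 5.66667 → v2 = (1.00000, 0.47059, 0.52941)
Requested entry of v2: 34/34 = 1.0000

1.0000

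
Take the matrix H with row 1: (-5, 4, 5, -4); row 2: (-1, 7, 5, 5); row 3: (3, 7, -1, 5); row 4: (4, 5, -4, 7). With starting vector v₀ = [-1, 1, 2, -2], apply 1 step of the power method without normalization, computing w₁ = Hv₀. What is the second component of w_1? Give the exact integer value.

8

w1 = Hv₀ = (27, 8, -8, -21)
The requested component of w1 is 8.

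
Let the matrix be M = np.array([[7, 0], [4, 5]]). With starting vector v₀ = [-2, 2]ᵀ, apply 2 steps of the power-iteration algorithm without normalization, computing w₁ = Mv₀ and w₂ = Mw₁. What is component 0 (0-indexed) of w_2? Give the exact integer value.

w1 = Mv₀ = (-14, 2)
w2 = Mw1 = (-98, -46)
The requested component of w2 is -98.

-98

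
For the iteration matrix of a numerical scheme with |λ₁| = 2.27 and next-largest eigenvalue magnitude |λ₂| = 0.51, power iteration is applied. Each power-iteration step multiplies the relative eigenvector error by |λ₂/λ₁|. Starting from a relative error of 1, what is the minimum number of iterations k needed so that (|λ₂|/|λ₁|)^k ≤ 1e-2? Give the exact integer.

|λ₂/λ₁| = 0.51/2.27 = 0.22467
Need k ≥ ln(1e-2) / ln(0.22467) = -4.6052 / -1.4931 ≈ 3.084
Smallest integer k satisfying the bound: 4

4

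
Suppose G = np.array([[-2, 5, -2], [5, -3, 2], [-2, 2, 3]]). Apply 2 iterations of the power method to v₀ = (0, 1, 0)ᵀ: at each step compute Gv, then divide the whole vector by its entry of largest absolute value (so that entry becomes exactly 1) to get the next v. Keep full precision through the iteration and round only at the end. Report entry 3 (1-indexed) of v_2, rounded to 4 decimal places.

Gv0 = (5.00000, -3.00000, 2.00000); divide by 5.00000 → v1 = (1.00000, -0.60000, 0.40000)
Gv1 = (-5.80000, 7.60000, -2.00000); divide by 7.60000 → v2 = (-0.76316, 1.00000, -0.26316)
Requested entry of v2: -10/38 = -0.2632

-0.2632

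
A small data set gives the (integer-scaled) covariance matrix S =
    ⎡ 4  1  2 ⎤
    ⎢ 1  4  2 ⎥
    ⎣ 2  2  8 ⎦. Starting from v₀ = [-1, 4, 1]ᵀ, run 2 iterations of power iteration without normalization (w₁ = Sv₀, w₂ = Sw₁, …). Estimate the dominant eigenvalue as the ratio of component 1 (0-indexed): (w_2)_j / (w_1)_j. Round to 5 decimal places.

5.76471

w1 = Sv₀ = (4·(-1) + 1·4 + 2·1; 1·(-1) + 4·4 + 2·1; 2·(-1) + 2·4 + 8·1) = (2, 17, 14)
w2 = Sw1 = (4·2 + 1·17 + 2·14; 1·2 + 4·17 + 2·14; 2·2 + 2·17 + 8·14) = (53, 98, 150)
Ratio at component: 98 / 17 = 5.76471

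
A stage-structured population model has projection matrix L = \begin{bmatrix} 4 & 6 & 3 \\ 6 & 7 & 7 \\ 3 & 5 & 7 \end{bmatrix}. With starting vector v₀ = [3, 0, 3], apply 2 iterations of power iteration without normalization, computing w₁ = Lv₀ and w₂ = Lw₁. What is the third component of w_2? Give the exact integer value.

468

w1 = Lv₀ = (4·3 + 6·0 + 3·3; 6·3 + 7·0 + 7·3; 3·3 + 5·0 + 7·3) = (21, 39, 30)
w2 = Lw1 = (4·21 + 6·39 + 3·30; 6·21 + 7·39 + 7·30; 3·21 + 5·39 + 7·30) = (408, 609, 468)
The requested component of w2 is 468.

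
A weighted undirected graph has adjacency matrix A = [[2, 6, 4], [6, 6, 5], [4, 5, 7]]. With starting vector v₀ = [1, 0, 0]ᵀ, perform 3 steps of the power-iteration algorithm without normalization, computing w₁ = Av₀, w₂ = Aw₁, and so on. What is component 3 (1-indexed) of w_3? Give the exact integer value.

w1 = Av₀ = (2·1 + 6·0 + 4·0; 6·1 + 6·0 + 5·0; 4·1 + 5·0 + 7·0) = (2, 6, 4)
w2 = Aw1 = (2·2 + 6·6 + 4·4; 6·2 + 6·6 + 5·4; 4·2 + 5·6 + 7·4) = (56, 68, 66)
w3 = Aw2 = (784, 1074, 1026)
The requested component of w3 is 1026.

1026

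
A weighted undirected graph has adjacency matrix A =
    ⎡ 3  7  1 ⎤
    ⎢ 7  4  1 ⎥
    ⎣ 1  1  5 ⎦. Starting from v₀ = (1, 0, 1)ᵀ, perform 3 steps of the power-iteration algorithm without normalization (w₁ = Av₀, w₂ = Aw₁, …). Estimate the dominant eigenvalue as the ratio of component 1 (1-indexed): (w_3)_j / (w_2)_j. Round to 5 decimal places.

λ ≈ 9.81081

w1 = Av₀ = (4, 8, 6)
w2 = Aw1 = (74, 66, 42)
w3 = Aw2 = (726, 824, 350)
Ratio at component: 726 / 74 = 9.81081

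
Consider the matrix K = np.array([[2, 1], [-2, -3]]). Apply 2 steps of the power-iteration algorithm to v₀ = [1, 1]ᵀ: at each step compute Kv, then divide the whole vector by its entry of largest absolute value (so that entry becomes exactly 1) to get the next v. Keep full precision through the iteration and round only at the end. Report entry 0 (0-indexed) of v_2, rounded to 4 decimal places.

0.1111

Kv0 = (3.00000, -5.00000); divide by -5.00000 → v1 = (-0.60000, 1.00000)
Kv1 = (-0.20000, -1.80000); divide by -1.80000 → v2 = (0.11111, 1.00000)
Requested entry of v2: 1/9 = 0.1111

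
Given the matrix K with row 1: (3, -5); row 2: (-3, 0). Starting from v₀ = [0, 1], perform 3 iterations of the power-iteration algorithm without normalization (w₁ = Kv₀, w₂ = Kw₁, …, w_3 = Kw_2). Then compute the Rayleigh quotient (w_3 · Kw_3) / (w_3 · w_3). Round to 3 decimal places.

λ ≈ 5.260

w1 = Kv₀ = (3·0 + (-5)·1; (-3)·0 + 0·1) = (-5, 0)
w2 = Kw1 = (3·(-5) + (-5)·0; (-3)·(-5) + 0·0) = (-15, 15)
w3 = Kw2 = (-120, 45)
Kw3 = (-585, 360)
w3·Kw3 = (-120)·(-585) + 45·360 = 86400; w3·w3 = (-120)·(-120) + 45·45 = 16425
λ ≈ 86400/16425 = 5.260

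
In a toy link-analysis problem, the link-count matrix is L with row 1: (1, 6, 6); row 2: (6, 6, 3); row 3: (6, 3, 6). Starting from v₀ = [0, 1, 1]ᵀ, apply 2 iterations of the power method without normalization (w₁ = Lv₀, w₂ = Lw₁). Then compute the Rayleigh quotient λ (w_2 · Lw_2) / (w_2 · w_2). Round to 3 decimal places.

λ ≈ 14.316

w1 = Lv₀ = (1·0 + 6·1 + 6·1; 6·0 + 6·1 + 3·1; 6·0 + 3·1 + 6·1) = (12, 9, 9)
w2 = Lw1 = (1·12 + 6·9 + 6·9; 6·12 + 6·9 + 3·9; 6·12 + 3·9 + 6·9) = (120, 153, 153)
Lw2 = (1956, 2097, 2097)
w2·Lw2 = 120·1956 + 153·2097 + 153·2097 = 876402; w2·w2 = 120·120 + 153·153 + 153·153 = 61218
λ ≈ 876402/61218 = 14.316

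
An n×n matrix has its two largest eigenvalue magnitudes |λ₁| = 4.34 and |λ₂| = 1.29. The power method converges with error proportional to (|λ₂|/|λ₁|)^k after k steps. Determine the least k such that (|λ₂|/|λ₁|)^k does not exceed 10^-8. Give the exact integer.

16

|λ₂/λ₁| = 1.29/4.34 = 0.29724
Need k ≥ ln(10^-8) / ln(0.29724) = -18.4207 / -1.2132 ≈ 15.183
Smallest integer k satisfying the bound: 16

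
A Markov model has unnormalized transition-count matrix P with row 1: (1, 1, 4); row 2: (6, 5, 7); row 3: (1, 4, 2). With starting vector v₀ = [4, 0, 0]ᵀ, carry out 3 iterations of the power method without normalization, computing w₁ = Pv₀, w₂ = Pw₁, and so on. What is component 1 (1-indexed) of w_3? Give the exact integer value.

w1 = Pv₀ = (1·4 + 1·0 + 4·0; 6·4 + 5·0 + 7·0; 1·4 + 4·0 + 2·0) = (4, 24, 4)
w2 = Pw1 = (1·4 + 1·24 + 4·4; 6·4 + 5·24 + 7·4; 1·4 + 4·24 + 2·4) = (44, 172, 108)
w3 = Pw2 = (648, 1880, 948)
The requested component of w3 is 648.

648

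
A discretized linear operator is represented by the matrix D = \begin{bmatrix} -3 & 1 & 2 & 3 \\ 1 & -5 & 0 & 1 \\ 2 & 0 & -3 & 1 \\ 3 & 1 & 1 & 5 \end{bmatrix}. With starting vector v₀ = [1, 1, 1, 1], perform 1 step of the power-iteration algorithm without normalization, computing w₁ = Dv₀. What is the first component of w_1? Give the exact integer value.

3

w1 = Dv₀ = ((-3)·1 + 1·1 + 2·1 + 3·1; 1·1 + (-5)·1 + 0·1 + 1·1; 2·1 + 0·1 + (-3)·1 + 1·1; 3·1 + 1·1 + 1·1 + 5·1) = (3, -3, 0, 10)
The requested component of w1 is 3.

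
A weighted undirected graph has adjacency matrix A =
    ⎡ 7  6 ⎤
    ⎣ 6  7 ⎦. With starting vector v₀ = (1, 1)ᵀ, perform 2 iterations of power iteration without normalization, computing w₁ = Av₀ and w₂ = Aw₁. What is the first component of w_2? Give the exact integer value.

w1 = Av₀ = (7·1 + 6·1; 6·1 + 7·1) = (13, 13)
w2 = Aw1 = (7·13 + 6·13; 6·13 + 7·13) = (169, 169)
The requested component of w2 is 169.

169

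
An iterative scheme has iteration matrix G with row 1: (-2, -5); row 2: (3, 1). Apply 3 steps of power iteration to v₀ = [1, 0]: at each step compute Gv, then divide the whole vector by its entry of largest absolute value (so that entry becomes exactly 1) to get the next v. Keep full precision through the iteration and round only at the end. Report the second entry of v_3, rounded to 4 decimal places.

-0.9730

Gv0 = (-2.00000, 3.00000); divide by 3.00000 → v1 = (-0.66667, 1.00000)
Gv1 = (-3.66667, -1.00000); divide by -3.66667 → v2 = (1.00000, 0.27273)
Gv2 = (-3.36364, 3.27273); divide by -3.36364 → v3 = (1.00000, -0.97297)
Requested entry of v3: -36/37 = -0.9730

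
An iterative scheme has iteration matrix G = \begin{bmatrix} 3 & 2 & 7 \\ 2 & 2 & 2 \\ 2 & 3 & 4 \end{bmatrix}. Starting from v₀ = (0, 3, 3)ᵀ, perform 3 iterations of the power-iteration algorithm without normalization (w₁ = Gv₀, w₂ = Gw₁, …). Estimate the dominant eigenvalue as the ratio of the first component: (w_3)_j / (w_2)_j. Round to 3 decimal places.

8.786

w1 = Gv₀ = (3·0 + 2·3 + 7·3; 2·0 + 2·3 + 2·3; 2·0 + 3·3 + 4·3) = (27, 12, 21)
w2 = Gw1 = (3·27 + 2·12 + 7·21; 2·27 + 2·12 + 2·21; 2·27 + 3·12 + 4·21) = (252, 120, 174)
w3 = Gw2 = (2214, 1092, 1560)
Ratio at component: 2214 / 252 = 8.786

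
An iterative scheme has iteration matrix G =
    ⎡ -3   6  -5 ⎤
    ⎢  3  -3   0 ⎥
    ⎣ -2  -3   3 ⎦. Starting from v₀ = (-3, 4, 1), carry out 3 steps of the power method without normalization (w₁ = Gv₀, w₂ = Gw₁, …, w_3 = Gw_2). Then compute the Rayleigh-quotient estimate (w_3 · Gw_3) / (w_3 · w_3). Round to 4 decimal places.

-7.0789

w1 = Gv₀ = (28, -21, -3)
w2 = Gw1 = (-195, 147, -2)
w3 = Gw2 = (1477, -1026, -57)
Gw3 = (-10302, 7509, -47)
w3·Gw3 = 1477·(-10302) + (-1026)·7509 + (-57)·(-47) = -22917609; w3·w3 = 1477·1477 + (-1026)·(-1026) + (-57)·(-57) = 3237454
λ ≈ -22917609/3237454 = -7.0789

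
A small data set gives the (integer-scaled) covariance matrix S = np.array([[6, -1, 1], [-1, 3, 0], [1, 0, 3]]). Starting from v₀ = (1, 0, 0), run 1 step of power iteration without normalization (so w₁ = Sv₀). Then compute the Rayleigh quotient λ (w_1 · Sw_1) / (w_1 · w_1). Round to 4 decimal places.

λ ≈ 6.4737

w1 = Sv₀ = (6, -1, 1)
Sw1 = (38, -9, 9)
w1·Sw1 = 6·38 + (-1)·(-9) + 1·9 = 246; w1·w1 = 6·6 + (-1)·(-1) + 1·1 = 38
λ ≈ 246/38 = 6.4737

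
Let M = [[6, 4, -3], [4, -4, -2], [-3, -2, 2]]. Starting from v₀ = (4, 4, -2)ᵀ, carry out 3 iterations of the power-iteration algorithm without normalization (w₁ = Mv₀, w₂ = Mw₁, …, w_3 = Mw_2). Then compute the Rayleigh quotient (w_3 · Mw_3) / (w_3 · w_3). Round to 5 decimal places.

8.99952

w1 = Mv₀ = (46, 4, -24)
w2 = Mw1 = (364, 216, -194)
w3 = Mw2 = (3630, 980, -1912)
Mw3 = (31436, 14424, -16674)
w3·Mw3 = 3630·31436 + 980·14424 + (-1912)·(-16674) = 160128888; w3·w3 = 3630·3630 + 980·980 + (-1912)·(-1912) = 17793044
λ ≈ 160128888/17793044 = 8.99952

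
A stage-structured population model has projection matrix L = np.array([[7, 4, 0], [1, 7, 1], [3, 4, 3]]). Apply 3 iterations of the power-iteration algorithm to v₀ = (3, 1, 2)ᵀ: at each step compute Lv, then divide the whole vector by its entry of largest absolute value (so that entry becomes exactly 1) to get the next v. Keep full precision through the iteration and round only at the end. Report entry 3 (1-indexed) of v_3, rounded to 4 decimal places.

Lv0 = (25.00000, 12.00000, 19.00000); divide by 25.00000 → v1 = (1.00000, 0.48000, 0.76000)
Lv1 = (8.92000, 5.12000, 7.20000); divide by 8.92000 → v2 = (1.00000, 0.57399, 0.80717)
Lv2 = (9.29596, 5.82511, 7.71749); divide by 9.29596 → v3 = (1.00000, 0.62663, 0.83020)
Requested entry of v3: 1721/2073 = 0.8302

0.8302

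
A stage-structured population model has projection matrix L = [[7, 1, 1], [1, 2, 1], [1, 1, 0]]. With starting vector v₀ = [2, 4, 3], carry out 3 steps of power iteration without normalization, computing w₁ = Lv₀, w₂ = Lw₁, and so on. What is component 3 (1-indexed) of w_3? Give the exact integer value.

w1 = Lv₀ = (7·2 + 1·4 + 1·3; 1·2 + 2·4 + 1·3; 1·2 + 1·4 + 0·3) = (21, 13, 6)
w2 = Lw1 = (7·21 + 1·13 + 1·6; 1·21 + 2·13 + 1·6; 1·21 + 1·13 + 0·6) = (166, 53, 34)
w3 = Lw2 = (1249, 306, 219)
The requested component of w3 is 219.

219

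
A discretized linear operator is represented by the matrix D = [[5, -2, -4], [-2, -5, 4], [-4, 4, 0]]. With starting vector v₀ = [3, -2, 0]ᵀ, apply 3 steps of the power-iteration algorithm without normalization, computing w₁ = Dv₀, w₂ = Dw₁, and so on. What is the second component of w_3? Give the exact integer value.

w1 = Dv₀ = (19, 4, -20)
w2 = Dw1 = (167, -138, -60)
w3 = Dw2 = (1351, 116, -1220)
The requested component of w3 is 116.

116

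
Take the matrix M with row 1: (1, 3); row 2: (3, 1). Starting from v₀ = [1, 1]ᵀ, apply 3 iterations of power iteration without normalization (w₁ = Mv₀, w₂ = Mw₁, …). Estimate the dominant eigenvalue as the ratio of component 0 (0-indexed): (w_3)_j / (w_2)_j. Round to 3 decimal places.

λ ≈ 4.000

w1 = Mv₀ = (4, 4)
w2 = Mw1 = (16, 16)
w3 = Mw2 = (64, 64)
Ratio at component: 64 / 16 = 4.000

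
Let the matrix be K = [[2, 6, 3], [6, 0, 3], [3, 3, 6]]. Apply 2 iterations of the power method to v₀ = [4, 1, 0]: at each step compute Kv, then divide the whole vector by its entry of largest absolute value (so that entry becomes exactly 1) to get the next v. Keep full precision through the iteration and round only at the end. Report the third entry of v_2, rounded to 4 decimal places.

Kv0 = (14.00000, 24.00000, 15.00000); divide by 24.00000 → v1 = (0.58333, 1.00000, 0.62500)
Kv1 = (9.04167, 5.37500, 8.50000); divide by 9.04167 → v2 = (1.00000, 0.59447, 0.94009)
Requested entry of v2: 204/217 = 0.9401

0.9401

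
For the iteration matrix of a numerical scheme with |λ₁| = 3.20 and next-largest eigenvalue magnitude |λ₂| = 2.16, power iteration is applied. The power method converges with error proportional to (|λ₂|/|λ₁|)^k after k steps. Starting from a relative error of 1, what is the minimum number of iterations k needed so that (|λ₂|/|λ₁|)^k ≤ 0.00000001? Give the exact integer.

47

|λ₂/λ₁| = 2.16/3.20 = 0.67500
Need k ≥ ln(0.00000001) / ln(0.67500) = -18.4207 / -0.3930 ≈ 46.867
Smallest integer k satisfying the bound: 47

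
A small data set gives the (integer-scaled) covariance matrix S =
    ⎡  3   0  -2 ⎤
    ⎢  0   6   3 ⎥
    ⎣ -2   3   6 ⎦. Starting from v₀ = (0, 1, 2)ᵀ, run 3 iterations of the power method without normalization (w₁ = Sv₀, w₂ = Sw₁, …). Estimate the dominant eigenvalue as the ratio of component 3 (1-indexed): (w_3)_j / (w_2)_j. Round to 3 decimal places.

λ ≈ 9.246

w1 = Sv₀ = (3·0 + 0·1 + (-2)·2; 0·0 + 6·1 + 3·2; (-2)·0 + 3·1 + 6·2) = (-4, 12, 15)
w2 = Sw1 = (3·(-4) + 0·12 + (-2)·15; 0·(-4) + 6·12 + 3·15; (-2)·(-4) + 3·12 + 6·15) = (-42, 117, 134)
w3 = Sw2 = (-394, 1104, 1239)
Ratio at component: 1239 / 134 = 9.246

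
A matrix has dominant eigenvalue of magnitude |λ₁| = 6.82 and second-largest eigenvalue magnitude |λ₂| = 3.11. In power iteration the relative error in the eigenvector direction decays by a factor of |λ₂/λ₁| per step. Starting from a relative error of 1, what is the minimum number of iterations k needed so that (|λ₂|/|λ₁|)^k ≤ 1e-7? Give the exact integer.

|λ₂/λ₁| = 3.11/6.82 = 0.45601
Need k ≥ ln(1e-7) / ln(0.45601) = -16.1181 / -0.7852 ≈ 20.526
Smallest integer k satisfying the bound: 21

21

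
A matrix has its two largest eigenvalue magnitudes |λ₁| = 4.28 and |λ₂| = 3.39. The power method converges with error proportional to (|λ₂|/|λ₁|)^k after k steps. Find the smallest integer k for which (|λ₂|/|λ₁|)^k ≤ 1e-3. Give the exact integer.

30

|λ₂/λ₁| = 3.39/4.28 = 0.79206
Need k ≥ ln(1e-3) / ln(0.79206) = -6.9078 / -0.2331 ≈ 29.631
Smallest integer k satisfying the bound: 30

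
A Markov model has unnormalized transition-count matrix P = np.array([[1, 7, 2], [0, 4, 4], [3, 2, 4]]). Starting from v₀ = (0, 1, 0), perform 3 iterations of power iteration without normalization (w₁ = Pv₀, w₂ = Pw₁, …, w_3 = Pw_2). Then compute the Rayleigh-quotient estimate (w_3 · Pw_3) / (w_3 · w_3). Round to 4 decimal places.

8.8255

w1 = Pv₀ = (7, 4, 2)
w2 = Pw1 = (39, 24, 37)
w3 = Pw2 = (281, 244, 313)
Pw3 = (2615, 2228, 2583)
w3·Pw3 = 281·2615 + 244·2228 + 313·2583 = 2086926; w3·w3 = 281·281 + 244·244 + 313·313 = 236466
λ ≈ 2086926/236466 = 8.8255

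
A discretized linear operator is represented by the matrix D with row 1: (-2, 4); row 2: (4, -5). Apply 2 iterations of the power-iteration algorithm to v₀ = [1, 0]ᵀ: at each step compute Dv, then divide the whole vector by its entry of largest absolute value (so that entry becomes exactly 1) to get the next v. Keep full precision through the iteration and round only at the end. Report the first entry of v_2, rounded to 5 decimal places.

-0.71429

Dv0 = (-2.000000, 4.000000); divide by 4.000000 → v1 = (-0.500000, 1.000000)
Dv1 = (5.000000, -7.000000); divide by -7.000000 → v2 = (-0.714286, 1.000000)
Requested entry of v2: 20/-28 = -0.71429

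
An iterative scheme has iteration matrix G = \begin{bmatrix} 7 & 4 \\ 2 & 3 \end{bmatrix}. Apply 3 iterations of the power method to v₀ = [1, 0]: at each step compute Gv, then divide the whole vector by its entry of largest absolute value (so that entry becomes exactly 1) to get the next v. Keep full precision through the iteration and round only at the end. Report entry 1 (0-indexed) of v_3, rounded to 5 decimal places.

Gv0 = (7.000000, 2.000000); divide by 7.000000 → v1 = (1.000000, 0.285714)
Gv1 = (8.142857, 2.857143); divide by 8.142857 → v2 = (1.000000, 0.350877)
Gv2 = (8.403509, 3.052632); divide by 8.403509 → v3 = (1.000000, 0.363257)
Requested entry of v3: 174/479 = 0.36326

0.36326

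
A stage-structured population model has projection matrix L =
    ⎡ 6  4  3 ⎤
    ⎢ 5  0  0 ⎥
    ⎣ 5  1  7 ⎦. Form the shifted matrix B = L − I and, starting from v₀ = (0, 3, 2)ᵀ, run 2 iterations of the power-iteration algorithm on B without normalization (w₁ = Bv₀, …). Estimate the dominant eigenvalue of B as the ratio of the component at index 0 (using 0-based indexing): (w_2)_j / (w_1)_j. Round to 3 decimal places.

μ ≈ 6.833

B = L − I has rows (5, 4, 3); (5, -1, 0); (5, 1, 6)
w1 = Bv₀ = (18, -3, 15)
w2 = Bw1 = (123, 93, 177)
Ratio: 123/18 = 6.833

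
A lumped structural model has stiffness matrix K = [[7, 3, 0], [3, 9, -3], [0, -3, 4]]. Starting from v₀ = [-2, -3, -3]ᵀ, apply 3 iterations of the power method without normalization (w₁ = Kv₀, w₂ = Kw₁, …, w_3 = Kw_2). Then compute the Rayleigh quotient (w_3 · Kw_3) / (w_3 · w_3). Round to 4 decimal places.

w1 = Kv₀ = (-23, -24, -3)
w2 = Kw1 = (-233, -276, 60)
w3 = Kw2 = (-2459, -3363, 1068)
Kw3 = (-27302, -40848, 14361)
w3·Kw3 = (-2459)·(-27302) + (-3363)·(-40848) + 1068·14361 = 219844990; w3·w3 = (-2459)·(-2459) + (-3363)·(-3363) + 1068·1068 = 18497074
λ ≈ 219844990/18497074 = 11.8854

λ ≈ 11.8854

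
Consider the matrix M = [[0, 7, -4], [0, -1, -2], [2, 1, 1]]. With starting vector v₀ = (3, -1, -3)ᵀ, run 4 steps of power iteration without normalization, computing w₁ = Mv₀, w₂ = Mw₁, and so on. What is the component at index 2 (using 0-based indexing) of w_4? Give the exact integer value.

w1 = Mv₀ = (0·3 + 7·(-1) + (-4)·(-3); 0·3 + (-1)·(-1) + (-2)·(-3); 2·3 + 1·(-1) + 1·(-3)) = (5, 7, 2)
w2 = Mw1 = (0·5 + 7·7 + (-4)·2; 0·5 + (-1)·7 + (-2)·2; 2·5 + 1·7 + 1·2) = (41, -11, 19)
w3 = Mw2 = (-153, -27, 90)
w4 = Mw3 = (-549, -153, -243)
The requested component of w4 is -243.

-243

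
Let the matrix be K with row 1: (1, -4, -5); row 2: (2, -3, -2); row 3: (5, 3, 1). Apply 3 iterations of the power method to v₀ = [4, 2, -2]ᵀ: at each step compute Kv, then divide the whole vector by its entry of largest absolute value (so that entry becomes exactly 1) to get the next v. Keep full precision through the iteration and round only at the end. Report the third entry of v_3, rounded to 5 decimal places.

1.00000

Kv0 = (6.000000, 6.000000, 24.000000); divide by 24.000000 → v1 = (0.250000, 0.250000, 1.000000)
Kv1 = (-5.750000, -2.250000, 3.000000); divide by -5.750000 → v2 = (1.000000, 0.391304, -0.521739)
Kv2 = (2.043478, 1.869565, 5.652174); divide by 5.652174 → v3 = (0.361538, 0.330769, 1.000000)
Requested entry of v3: -780/-780 = 1.00000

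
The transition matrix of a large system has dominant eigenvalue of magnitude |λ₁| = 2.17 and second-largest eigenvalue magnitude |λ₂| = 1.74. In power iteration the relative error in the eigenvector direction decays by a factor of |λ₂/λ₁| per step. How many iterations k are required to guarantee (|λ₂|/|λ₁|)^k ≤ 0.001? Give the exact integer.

32

|λ₂/λ₁| = 1.74/2.17 = 0.80184
Need k ≥ ln(0.001) / ln(0.80184) = -6.9078 / -0.2208 ≈ 31.279
Smallest integer k satisfying the bound: 32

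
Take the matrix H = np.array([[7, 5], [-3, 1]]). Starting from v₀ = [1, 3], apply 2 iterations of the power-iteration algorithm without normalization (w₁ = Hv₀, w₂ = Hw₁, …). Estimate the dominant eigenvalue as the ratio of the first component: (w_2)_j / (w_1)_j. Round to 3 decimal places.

w1 = Hv₀ = (7·1 + 5·3; (-3)·1 + 1·3) = (22, 0)
w2 = Hw1 = (7·22 + 5·0; (-3)·22 + 1·0) = (154, -66)
Ratio at component: 154 / 22 = 7.000

7.000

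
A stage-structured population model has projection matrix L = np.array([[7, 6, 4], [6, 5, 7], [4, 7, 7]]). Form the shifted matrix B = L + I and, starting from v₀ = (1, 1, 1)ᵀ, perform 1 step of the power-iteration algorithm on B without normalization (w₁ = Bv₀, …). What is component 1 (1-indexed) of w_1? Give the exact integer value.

18

B = L + I has rows (8, 6, 4); (6, 6, 7); (4, 7, 8)
w1 = Bv₀ = (8·1 + 6·1 + 4·1; 6·1 + 6·1 + 7·1; 4·1 + 7·1 + 8·1) = (18, 19, 19)
Requested component of w1: 18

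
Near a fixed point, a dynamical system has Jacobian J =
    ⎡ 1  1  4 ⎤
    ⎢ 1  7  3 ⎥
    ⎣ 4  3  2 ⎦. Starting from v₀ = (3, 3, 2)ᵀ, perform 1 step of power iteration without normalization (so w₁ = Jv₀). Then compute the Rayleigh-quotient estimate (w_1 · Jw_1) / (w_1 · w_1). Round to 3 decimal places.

w1 = Jv₀ = (1·3 + 1·3 + 4·2; 1·3 + 7·3 + 3·2; 4·3 + 3·3 + 2·2) = (14, 30, 25)
Jw1 = (144, 299, 196)
w1·Jw1 = 14·144 + 30·299 + 25·196 = 15886; w1·w1 = 14·14 + 30·30 + 25·25 = 1721
λ ≈ 15886/1721 = 9.231

9.231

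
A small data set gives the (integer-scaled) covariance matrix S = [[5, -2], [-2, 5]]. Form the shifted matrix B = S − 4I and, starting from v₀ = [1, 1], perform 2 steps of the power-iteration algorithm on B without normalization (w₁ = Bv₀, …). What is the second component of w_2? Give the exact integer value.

B = S − 4I has rows (1, -2); (-2, 1)
w1 = Bv₀ = (1·1 + (-2)·1; (-2)·1 + 1·1) = (-1, -1)
w2 = Bw1 = (1·(-1) + (-2)·(-1); (-2)·(-1) + 1·(-1)) = (1, 1)
Requested component of w2: 1

1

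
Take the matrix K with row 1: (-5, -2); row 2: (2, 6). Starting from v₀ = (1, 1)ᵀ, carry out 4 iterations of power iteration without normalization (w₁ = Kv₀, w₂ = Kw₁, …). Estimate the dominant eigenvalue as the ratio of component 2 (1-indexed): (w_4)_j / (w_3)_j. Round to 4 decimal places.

w1 = Kv₀ = (-7, 8)
w2 = Kw1 = (19, 34)
w3 = Kw2 = (-163, 242)
w4 = Kw3 = (331, 1126)
Ratio at component: 1126 / 242 = 4.6529

λ ≈ 4.6529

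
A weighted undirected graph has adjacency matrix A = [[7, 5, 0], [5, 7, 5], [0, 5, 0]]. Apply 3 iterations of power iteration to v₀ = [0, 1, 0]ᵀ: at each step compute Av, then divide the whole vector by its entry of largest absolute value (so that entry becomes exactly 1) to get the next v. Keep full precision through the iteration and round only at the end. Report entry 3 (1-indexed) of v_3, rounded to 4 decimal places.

0.4064

Av0 = (5.00000, 7.00000, 5.00000); divide by 7.00000 → v1 = (0.71429, 1.00000, 0.71429)
Av1 = (10.00000, 14.14286, 5.00000); divide by 14.14286 → v2 = (0.70707, 1.00000, 0.35354)
Av2 = (9.94949, 12.30303, 5.00000); divide by 12.30303 → v3 = (0.80870, 1.00000, 0.40640)
Requested entry of v3: 495/1218 = 0.4064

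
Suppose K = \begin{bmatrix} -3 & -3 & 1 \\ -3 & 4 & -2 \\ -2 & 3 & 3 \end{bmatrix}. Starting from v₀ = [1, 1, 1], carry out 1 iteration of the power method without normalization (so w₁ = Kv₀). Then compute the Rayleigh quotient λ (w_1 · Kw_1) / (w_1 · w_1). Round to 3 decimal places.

-0.881

w1 = Kv₀ = ((-3)·1 + (-3)·1 + 1·1; (-3)·1 + 4·1 + (-2)·1; (-2)·1 + 3·1 + 3·1) = (-5, -1, 4)
Kw1 = (22, 3, 19)
w1·Kw1 = (-5)·22 + (-1)·3 + 4·19 = -37; w1·w1 = (-5)·(-5) + (-1)·(-1) + 4·4 = 42
λ ≈ -37/42 = -0.881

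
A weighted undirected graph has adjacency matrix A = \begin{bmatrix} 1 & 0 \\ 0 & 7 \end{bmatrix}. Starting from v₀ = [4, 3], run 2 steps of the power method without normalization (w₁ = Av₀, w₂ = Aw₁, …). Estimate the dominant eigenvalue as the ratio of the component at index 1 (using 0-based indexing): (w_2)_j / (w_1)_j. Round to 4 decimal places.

λ ≈ 7.0000

w1 = Av₀ = (1·4 + 0·3; 0·4 + 7·3) = (4, 21)
w2 = Aw1 = (1·4 + 0·21; 0·4 + 7·21) = (4, 147)
Ratio at component: 147 / 21 = 7.0000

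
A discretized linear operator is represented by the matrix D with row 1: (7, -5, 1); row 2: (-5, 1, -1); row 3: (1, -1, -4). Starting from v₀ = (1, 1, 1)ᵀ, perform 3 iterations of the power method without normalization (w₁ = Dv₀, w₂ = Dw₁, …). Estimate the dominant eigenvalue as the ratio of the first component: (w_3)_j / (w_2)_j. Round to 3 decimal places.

λ ≈ 9.476

w1 = Dv₀ = (7·1 + (-5)·1 + 1·1; (-5)·1 + 1·1 + (-1)·1; 1·1 + (-1)·1 + (-4)·1) = (3, -5, -4)
w2 = Dw1 = (7·3 + (-5)·(-5) + 1·(-4); (-5)·3 + 1·(-5) + (-1)·(-4); 1·3 + (-1)·(-5) + (-4)·(-4)) = (42, -16, 24)
w3 = Dw2 = (398, -250, -38)
Ratio at component: 398 / 42 = 9.476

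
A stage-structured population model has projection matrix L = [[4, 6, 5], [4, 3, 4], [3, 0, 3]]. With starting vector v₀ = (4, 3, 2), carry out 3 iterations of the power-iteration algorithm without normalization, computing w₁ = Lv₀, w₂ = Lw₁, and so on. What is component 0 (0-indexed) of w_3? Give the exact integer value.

w1 = Lv₀ = (44, 33, 18)
w2 = Lw1 = (464, 347, 186)
w3 = Lw2 = (4868, 3641, 1950)
The requested component of w3 is 4868.

4868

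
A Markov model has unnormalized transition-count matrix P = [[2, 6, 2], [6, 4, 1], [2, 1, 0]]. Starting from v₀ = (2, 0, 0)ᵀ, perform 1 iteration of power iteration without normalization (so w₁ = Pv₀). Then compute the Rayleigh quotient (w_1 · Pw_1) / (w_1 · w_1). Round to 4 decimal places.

w1 = Pv₀ = (2·2 + 6·0 + 2·0; 6·2 + 4·0 + 1·0; 2·2 + 1·0 + 0·0) = (4, 12, 4)
Pw1 = (88, 76, 20)
w1·Pw1 = 4·88 + 12·76 + 4·20 = 1344; w1·w1 = 4·4 + 12·12 + 4·4 = 176
λ ≈ 1344/176 = 7.6364

λ ≈ 7.6364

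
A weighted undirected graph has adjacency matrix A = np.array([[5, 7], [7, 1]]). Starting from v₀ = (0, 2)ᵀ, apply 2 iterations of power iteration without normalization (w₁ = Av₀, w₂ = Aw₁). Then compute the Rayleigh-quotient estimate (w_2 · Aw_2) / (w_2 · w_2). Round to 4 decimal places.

w1 = Av₀ = (5·0 + 7·2; 7·0 + 1·2) = (14, 2)
w2 = Aw1 = (5·14 + 7·2; 7·14 + 1·2) = (84, 100)
Aw2 = (1120, 688)
w2·Aw2 = 84·1120 + 100·688 = 162880; w2·w2 = 84·84 + 100·100 = 17056
λ ≈ 162880/17056 = 9.5497

9.5497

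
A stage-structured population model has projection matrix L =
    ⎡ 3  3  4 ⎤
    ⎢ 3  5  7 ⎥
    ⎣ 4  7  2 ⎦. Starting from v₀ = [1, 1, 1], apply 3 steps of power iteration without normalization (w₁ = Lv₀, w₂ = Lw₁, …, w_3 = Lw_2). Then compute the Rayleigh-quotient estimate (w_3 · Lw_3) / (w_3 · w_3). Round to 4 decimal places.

13.0244

w1 = Lv₀ = (10, 15, 13)
w2 = Lw1 = (127, 196, 171)
w3 = Lw2 = (1653, 2558, 2222)
Lw3 = (21521, 33303, 28962)
w3·Lw3 = 1653·21521 + 2558·33303 + 2222·28962 = 185116851; w3·w3 = 1653·1653 + 2558·2558 + 2222·2222 = 14213057
λ ≈ 185116851/14213057 = 13.0244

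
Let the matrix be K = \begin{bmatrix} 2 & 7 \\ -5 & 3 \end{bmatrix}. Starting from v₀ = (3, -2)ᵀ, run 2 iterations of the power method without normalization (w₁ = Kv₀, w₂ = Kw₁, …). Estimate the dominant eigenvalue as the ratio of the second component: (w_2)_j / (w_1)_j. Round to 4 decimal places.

λ ≈ 1.0952

w1 = Kv₀ = (-8, -21)
w2 = Kw1 = (-163, -23)
Ratio at component: -23 / -21 = 1.0952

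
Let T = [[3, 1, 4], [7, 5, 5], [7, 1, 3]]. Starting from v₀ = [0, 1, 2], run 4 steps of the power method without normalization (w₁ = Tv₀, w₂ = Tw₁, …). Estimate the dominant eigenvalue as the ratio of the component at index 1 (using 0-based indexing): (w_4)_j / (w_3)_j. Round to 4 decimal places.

w1 = Tv₀ = (3·0 + 1·1 + 4·2; 7·0 + 5·1 + 5·2; 7·0 + 1·1 + 3·2) = (9, 15, 7)
w2 = Tw1 = (3·9 + 1·15 + 4·7; 7·9 + 5·15 + 5·7; 7·9 + 1·15 + 3·7) = (70, 173, 99)
w3 = Tw2 = (779, 1850, 960)
w4 = Tw3 = (8027, 19503, 10183)
Ratio at component: 19503 / 1850 = 10.5422

10.5422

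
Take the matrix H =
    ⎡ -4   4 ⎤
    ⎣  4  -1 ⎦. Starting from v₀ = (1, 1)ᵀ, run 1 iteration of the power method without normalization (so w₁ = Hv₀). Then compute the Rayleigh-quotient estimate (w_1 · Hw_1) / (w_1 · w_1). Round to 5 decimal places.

λ ≈ -1.00000

w1 = Hv₀ = (0, 3)
Hw1 = (12, -3)
w1·Hw1 = 0·12 + 3·(-3) = -9; w1·w1 = 0·0 + 3·3 = 9
λ ≈ -9/9 = -1.00000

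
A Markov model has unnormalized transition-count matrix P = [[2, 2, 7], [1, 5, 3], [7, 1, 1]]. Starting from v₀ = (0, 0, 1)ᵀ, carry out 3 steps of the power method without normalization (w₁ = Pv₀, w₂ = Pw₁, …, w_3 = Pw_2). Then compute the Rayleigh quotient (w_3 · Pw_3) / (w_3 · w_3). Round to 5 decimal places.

9.03633

w1 = Pv₀ = (7, 3, 1)
w2 = Pw1 = (27, 25, 53)
w3 = Pw2 = (475, 311, 267)
Pw3 = (3441, 2831, 3903)
w3·Pw3 = 475·3441 + 311·2831 + 267·3903 = 3557017; w3·w3 = 475·475 + 311·311 + 267·267 = 393635
λ ≈ 3557017/393635 = 9.03633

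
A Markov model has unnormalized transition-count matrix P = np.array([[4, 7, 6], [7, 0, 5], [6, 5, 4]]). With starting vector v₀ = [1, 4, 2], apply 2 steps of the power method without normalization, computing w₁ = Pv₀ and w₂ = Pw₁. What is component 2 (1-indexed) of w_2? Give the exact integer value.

478

w1 = Pv₀ = (44, 17, 34)
w2 = Pw1 = (499, 478, 485)
The requested component of w2 is 478.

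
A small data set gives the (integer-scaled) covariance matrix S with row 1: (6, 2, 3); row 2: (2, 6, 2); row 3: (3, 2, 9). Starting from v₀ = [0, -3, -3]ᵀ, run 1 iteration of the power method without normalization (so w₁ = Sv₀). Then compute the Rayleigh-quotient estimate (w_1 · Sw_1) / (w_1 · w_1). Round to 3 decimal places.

w1 = Sv₀ = (-15, -24, -33)
Sw1 = (-237, -240, -390)
w1·Sw1 = (-15)·(-237) + (-24)·(-240) + (-33)·(-390) = 22185; w1·w1 = (-15)·(-15) + (-24)·(-24) + (-33)·(-33) = 1890
λ ≈ 22185/1890 = 11.738

11.738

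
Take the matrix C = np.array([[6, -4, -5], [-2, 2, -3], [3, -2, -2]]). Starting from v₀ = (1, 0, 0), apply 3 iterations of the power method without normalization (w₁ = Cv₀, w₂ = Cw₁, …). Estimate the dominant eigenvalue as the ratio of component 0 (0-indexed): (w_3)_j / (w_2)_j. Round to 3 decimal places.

w1 = Cv₀ = (6·1 + (-4)·0 + (-5)·0; (-2)·1 + 2·0 + (-3)·0; 3·1 + (-2)·0 + (-2)·0) = (6, -2, 3)
w2 = Cw1 = (6·6 + (-4)·(-2) + (-5)·3; (-2)·6 + 2·(-2) + (-3)·3; 3·6 + (-2)·(-2) + (-2)·3) = (29, -25, 16)
w3 = Cw2 = (194, -156, 105)
Ratio at component: 194 / 29 = 6.690

6.690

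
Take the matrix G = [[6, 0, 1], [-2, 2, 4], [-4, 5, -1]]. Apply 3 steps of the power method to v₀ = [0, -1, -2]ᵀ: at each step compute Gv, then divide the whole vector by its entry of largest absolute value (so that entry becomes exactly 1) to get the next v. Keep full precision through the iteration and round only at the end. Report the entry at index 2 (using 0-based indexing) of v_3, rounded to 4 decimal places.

0.2253

Gv0 = (-2.00000, -10.00000, -3.00000); divide by -10.00000 → v1 = (0.20000, 1.00000, 0.30000)
Gv1 = (1.50000, 2.80000, 3.90000); divide by 3.90000 → v2 = (0.38462, 0.71795, 1.00000)
Gv2 = (3.30769, 4.66667, 1.05128); divide by 4.66667 → v3 = (0.70879, 1.00000, 0.22527)
Requested entry of v3: -41/-182 = 0.2253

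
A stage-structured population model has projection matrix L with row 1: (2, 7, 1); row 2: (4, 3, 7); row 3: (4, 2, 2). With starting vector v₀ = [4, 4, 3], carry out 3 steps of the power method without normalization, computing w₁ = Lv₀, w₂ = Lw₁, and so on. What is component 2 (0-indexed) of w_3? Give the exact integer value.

3458

w1 = Lv₀ = (39, 49, 30)
w2 = Lw1 = (451, 513, 314)
w3 = Lw2 = (4807, 5541, 3458)
The requested component of w3 is 3458.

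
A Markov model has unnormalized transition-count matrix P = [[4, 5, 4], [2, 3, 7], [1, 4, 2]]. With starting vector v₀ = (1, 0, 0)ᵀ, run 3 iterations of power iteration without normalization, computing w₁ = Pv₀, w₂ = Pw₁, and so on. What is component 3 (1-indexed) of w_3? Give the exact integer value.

142

w1 = Pv₀ = (4, 2, 1)
w2 = Pw1 = (30, 21, 14)
w3 = Pw2 = (281, 221, 142)
The requested component of w3 is 142.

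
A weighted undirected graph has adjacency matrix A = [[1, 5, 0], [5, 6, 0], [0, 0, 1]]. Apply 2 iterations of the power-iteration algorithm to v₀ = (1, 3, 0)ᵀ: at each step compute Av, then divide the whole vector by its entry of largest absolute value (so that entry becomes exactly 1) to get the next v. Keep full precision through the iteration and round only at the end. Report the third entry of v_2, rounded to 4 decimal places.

Av0 = (16.00000, 23.00000, 0.00000); divide by 23.00000 → v1 = (0.69565, 1.00000, 0.00000)
Av1 = (5.69565, 9.47826, 0.00000); divide by 9.47826 → v2 = (0.60092, 1.00000, 0.00000)
Requested entry of v2: 0/218 = 0.0000

0.0000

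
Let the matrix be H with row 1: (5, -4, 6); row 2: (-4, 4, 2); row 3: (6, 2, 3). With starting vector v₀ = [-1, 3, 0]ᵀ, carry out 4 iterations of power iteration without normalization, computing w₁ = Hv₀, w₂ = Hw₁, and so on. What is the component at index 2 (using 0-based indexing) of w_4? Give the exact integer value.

-10710

w1 = Hv₀ = (5·(-1) + (-4)·3 + 6·0; (-4)·(-1) + 4·3 + 2·0; 6·(-1) + 2·3 + 3·0) = (-17, 16, 0)
w2 = Hw1 = (5·(-17) + (-4)·16 + 6·0; (-4)·(-17) + 4·16 + 2·0; 6·(-17) + 2·16 + 3·0) = (-149, 132, -70)
w3 = Hw2 = (-1693, 984, -840)
w4 = Hw3 = (-17441, 9028, -10710)
The requested component of w4 is -10710.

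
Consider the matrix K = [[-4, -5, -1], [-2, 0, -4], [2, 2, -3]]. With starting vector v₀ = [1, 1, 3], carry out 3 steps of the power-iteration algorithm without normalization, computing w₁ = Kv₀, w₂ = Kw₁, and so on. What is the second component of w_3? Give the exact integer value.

-98

w1 = Kv₀ = ((-4)·1 + (-5)·1 + (-1)·3; (-2)·1 + 0·1 + (-4)·3; 2·1 + 2·1 + (-3)·3) = (-12, -14, -5)
w2 = Kw1 = ((-4)·(-12) + (-5)·(-14) + (-1)·(-5); (-2)·(-12) + 0·(-14) + (-4)·(-5); 2·(-12) + 2·(-14) + (-3)·(-5)) = (123, 44, -37)
w3 = Kw2 = (-675, -98, 445)
The requested component of w3 is -98.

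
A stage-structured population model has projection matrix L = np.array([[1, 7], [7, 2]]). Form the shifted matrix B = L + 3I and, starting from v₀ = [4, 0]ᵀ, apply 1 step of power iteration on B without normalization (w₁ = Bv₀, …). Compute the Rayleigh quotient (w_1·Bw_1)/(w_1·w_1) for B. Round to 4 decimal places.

μ ≈ 10.7846

B = L + 3I has rows (4, 7); (7, 5)
w1 = Bv₀ = (4·4 + 7·0; 7·4 + 5·0) = (16, 28)
Bw1 = (260, 252)
w1·Bw1 = 11216; w1·w1 = 1040; μ ≈ 11216/1040 = 10.7846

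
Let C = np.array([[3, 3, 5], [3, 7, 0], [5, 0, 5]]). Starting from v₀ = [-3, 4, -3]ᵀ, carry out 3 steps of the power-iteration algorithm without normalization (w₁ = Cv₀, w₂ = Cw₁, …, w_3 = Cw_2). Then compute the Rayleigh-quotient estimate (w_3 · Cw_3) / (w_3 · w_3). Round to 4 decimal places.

8.5024

w1 = Cv₀ = (-12, 19, -30)
w2 = Cw1 = (-129, 97, -210)
w3 = Cw2 = (-1146, 292, -1695)
Cw3 = (-11037, -1394, -14205)
w3·Cw3 = (-1146)·(-11037) + 292·(-1394) + (-1695)·(-14205) = 36318829; w3·w3 = (-1146)·(-1146) + 292·292 + (-1695)·(-1695) = 4271605
λ ≈ 36318829/4271605 = 8.5024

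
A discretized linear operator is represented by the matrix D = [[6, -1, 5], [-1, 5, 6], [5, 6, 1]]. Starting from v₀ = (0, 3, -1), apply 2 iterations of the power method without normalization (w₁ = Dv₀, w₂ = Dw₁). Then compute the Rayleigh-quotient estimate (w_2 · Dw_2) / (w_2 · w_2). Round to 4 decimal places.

w1 = Dv₀ = (6·0 + (-1)·3 + 5·(-1); (-1)·0 + 5·3 + 6·(-1); 5·0 + 6·3 + 1·(-1)) = (-8, 9, 17)
w2 = Dw1 = (6·(-8) + (-1)·9 + 5·17; (-1)·(-8) + 5·9 + 6·17; 5·(-8) + 6·9 + 1·17) = (28, 155, 31)
Dw2 = (168, 933, 1101)
w2·Dw2 = 28·168 + 155·933 + 31·1101 = 183450; w2·w2 = 28·28 + 155·155 + 31·31 = 25770
λ ≈ 183450/25770 = 7.1187

λ ≈ 7.1187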